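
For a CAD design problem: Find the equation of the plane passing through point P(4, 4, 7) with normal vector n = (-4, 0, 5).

The plane through P with normal n = (a, b, c) satisfies n·(r - P) = 0,
i.e. ax + by + cz = a·x₀ + b·y₀ + c·z₀.
d = (-4)·4 + 0·4 + 5·7
  = -16 + 0 + 35
  = 19
Equation: -4x + 5z = 19

-4x + 5z = 19


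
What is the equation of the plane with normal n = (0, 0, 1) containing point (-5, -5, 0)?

The plane through P with normal n = (a, b, c) satisfies n·(r - P) = 0,
i.e. ax + by + cz = a·x₀ + b·y₀ + c·z₀.
d = 0·(-5) + 0·(-5) + 1·0
  = 0 + 0 + 0
  = 0
Equation: z = 0

z = 0


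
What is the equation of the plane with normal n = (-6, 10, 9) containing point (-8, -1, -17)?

The plane through P with normal n = (a, b, c) satisfies n·(r - P) = 0,
i.e. ax + by + cz = a·x₀ + b·y₀ + c·z₀.
d = (-6)·(-8) + 10·(-1) + 9·(-17)
  = 48 - 10 - 153
  = -115
Equation: -6x + 10y + 9z = -115

-6x + 10y + 9z = -115


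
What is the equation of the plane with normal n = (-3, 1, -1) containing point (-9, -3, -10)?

The plane through P with normal n = (a, b, c) satisfies n·(r - P) = 0,
i.e. ax + by + cz = a·x₀ + b·y₀ + c·z₀.
d = (-3)·(-9) + 1·(-3) + (-1)·(-10)
  = 27 - 3 + 10
  = 34
Equation: -3x + y - z = 34

-3x + y - z = 34


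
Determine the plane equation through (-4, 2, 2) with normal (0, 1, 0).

The plane through P with normal n = (a, b, c) satisfies n·(r - P) = 0,
i.e. ax + by + cz = a·x₀ + b·y₀ + c·z₀.
d = 0·(-4) + 1·2 + 0·2
  = 0 + 2 + 0
  = 2
Equation: y = 2

y = 2


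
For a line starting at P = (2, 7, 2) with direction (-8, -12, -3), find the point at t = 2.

P(t) = P + t·d
  = (2 + (-8)·2, 7 + (-12)·2, 2 + (-3)·2)
  = (2 - 16, 7 - 24, 2 - 6)
  = (-14, -17, -4)

(-14, -17, -4)


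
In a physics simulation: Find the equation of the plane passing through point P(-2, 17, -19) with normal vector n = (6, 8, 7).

The plane through P with normal n = (a, b, c) satisfies n·(r - P) = 0,
i.e. ax + by + cz = a·x₀ + b·y₀ + c·z₀.
d = 6·(-2) + 8·17 + 7·(-19)
  = -12 + 136 - 133
  = -9
Equation: 6x + 8y + 7z = -9

6x + 8y + 7z = -9


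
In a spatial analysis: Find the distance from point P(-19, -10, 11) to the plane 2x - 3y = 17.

distance = |a·x₀ + b·y₀ + c·z₀ - d| / √(a² + b² + c²)
  = |2·(-19) + (-3)·(-10) + 0·11 - 17| / √(2² + (-3)² + 0²)
  = |-38 + 30 + 0 - 17| / √(4 + 9 + 0)
  = |-25| / √13
  = 25 / 3.606
  ≈ 6.934

6.934


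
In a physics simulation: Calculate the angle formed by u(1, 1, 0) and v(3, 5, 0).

u·v = 1·3 + 1·5 + 0·0 = 3 + 5 + 0 = 8
|u| = √(1² + 1² + 0²) = √2 ≈ 1.414
|v| = √(3² + 5² + 0²) = √34 ≈ 5.831
cos θ = (u·v)/(|u||v|) = 8/(1.414·5.831) ≈ 0.9701
θ = arccos(0.9701) ≈ 14.04°

14.04°


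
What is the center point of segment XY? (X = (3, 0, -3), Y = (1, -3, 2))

M = ((x₁+x₂)/2, (y₁+y₂)/2, (z₁+z₂)/2)
  = ((3 + 1)/2, (0 - 3)/2, (-3 + 2)/2)
  = (4/2, -3/2, -1/2)
  = (2, -1.5, -0.5)

(2, -1.5, -0.5)


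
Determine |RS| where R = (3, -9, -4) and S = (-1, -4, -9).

d = √[(x₂-x₁)² + (y₂-y₁)² + (z₂-z₁)²]
  = √[(-4)² + 5² + (-5)²]
  = √[16 + 25 + 25]
  = √66
  ≈ 8.124

8.124


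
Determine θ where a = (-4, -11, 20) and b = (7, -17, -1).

a·b = (-4)·7 + (-11)·(-17) + 20·(-1) = -28 + 187 - 20 = 139
|a| = √((-4)² + (-11)² + 20²) = √537 ≈ 23.17
|b| = √(7² + (-17)² + (-1)²) = √339 ≈ 18.41
cos θ = (a·b)/(|a||b|) = 139/(23.17·18.41) ≈ 0.3258
θ = arccos(0.3258) ≈ 70.99°

70.99°


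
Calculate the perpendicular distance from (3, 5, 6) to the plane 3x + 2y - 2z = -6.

distance = |a·x₀ + b·y₀ + c·z₀ - d| / √(a² + b² + c²)
  = |3·3 + 2·5 + (-2)·6 - (-6)| / √(3² + 2² + (-2)²)
  = |9 + 10 - 12 + 6| / √(9 + 4 + 4)
  = |13| / √17
  = 13 / 4.123
  ≈ 3.153

3.153


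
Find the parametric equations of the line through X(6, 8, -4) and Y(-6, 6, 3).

Direction vector d = Y - X = (-6 - 6, 6 - 8, 3 + 4) = (-12, -2, 7)
Parametric form r = X + t·d:
x = 6 - 12t, y = 8 - 2t, z = -4 + 7t

x = 6 - 12t, y = 8 - 2t, z = -4 + 7t


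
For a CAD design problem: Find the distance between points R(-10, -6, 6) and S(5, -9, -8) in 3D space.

d = √[(x₂-x₁)² + (y₂-y₁)² + (z₂-z₁)²]
  = √[15² + (-3)² + (-14)²]
  = √[225 + 9 + 196]
  = √430
  ≈ 20.74

20.74


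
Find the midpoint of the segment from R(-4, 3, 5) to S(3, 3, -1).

M = ((x₁+x₂)/2, (y₁+y₂)/2, (z₁+z₂)/2)
  = ((-4 + 3)/2, (3 + 3)/2, (5 - 1)/2)
  = (-1/2, 6/2, 4/2)
  = (-0.5, 3, 2)

(-0.5, 3, 2)


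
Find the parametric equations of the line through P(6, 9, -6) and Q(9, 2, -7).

Direction vector d = Q - P = (9 - 6, 2 - 9, -7 + 6) = (3, -7, -1)
Parametric form r = P + t·d:
x = 6 + 3t, y = 9 - 7t, z = -6 - t

x = 6 + 3t, y = 9 - 7t, z = -6 - t


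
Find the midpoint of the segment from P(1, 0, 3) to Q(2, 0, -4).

M = ((x₁+x₂)/2, (y₁+y₂)/2, (z₁+z₂)/2)
  = ((1 + 2)/2, (0 + 0)/2, (3 - 4)/2)
  = (3/2, 0/2, -1/2)
  = (1.5, 0, -0.5)

(1.5, 0, -0.5)


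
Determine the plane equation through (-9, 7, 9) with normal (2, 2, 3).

The plane through P with normal n = (a, b, c) satisfies n·(r - P) = 0,
i.e. ax + by + cz = a·x₀ + b·y₀ + c·z₀.
d = 2·(-9) + 2·7 + 3·9
  = -18 + 14 + 27
  = 23
Equation: 2x + 2y + 3z = 23

2x + 2y + 3z = 23


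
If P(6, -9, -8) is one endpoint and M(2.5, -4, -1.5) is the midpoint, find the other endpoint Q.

Q = 2M - P
  = (2·2.5 - 6, 2·(-4) - (-9), 2·(-1.5) - (-8))
  = (5 - 6, -8 + 9, -3 + 8)
  = (-1, 1, 5)

(-1, 1, 5)


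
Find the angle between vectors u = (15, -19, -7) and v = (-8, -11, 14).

u·v = 15·(-8) + (-19)·(-11) + (-7)·14 = -120 + 209 - 98 = -9
|u| = √(15² + (-19)² + (-7)²) = √635 ≈ 25.2
|v| = √((-8)² + (-11)² + 14²) = √381 ≈ 19.52
cos θ = (u·v)/(|u||v|) = -9/(25.2·19.52) ≈ -0.0183
θ = arccos(-0.0183) ≈ 91.05°

91.05°


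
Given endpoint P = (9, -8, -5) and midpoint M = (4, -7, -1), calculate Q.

Q = 2M - P
  = (2·4 - 9, 2·(-7) - (-8), 2·(-1) - (-5))
  = (8 - 9, -14 + 8, -2 + 5)
  = (-1, -6, 3)

(-1, -6, 3)


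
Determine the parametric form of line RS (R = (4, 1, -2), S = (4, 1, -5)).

Direction vector d = S - R = (4 - 4, 1 - 1, -5 + 2) = (0, 0, -3)
Parametric form r = R + t·d:
x = 4, y = 1, z = -2 - 3t

x = 4, y = 1, z = -2 - 3t


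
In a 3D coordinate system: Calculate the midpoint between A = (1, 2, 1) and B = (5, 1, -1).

M = ((x₁+x₂)/2, (y₁+y₂)/2, (z₁+z₂)/2)
  = ((1 + 5)/2, (2 + 1)/2, (1 - 1)/2)
  = (6/2, 3/2, 0/2)
  = (3, 1.5, 0)

(3, 1.5, 0)


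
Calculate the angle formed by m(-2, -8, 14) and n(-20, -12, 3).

m·n = (-2)·(-20) + (-8)·(-12) + 14·3 = 40 + 96 + 42 = 178
|m| = √((-2)² + (-8)² + 14²) = √264 ≈ 16.25
|n| = √((-20)² + (-12)² + 3²) = √553 ≈ 23.52
cos θ = (m·n)/(|m||n|) = 178/(16.25·23.52) ≈ 0.4659
θ = arccos(0.4659) ≈ 62.23°

62.23°


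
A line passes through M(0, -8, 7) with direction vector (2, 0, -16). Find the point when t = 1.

P(t) = M + t·d
  = (0 + 2·1, -8 + 0·1, 7 + (-16)·1)
  = (0 + 2, -8 + 0, 7 - 16)
  = (2, -8, -9)

(2, -8, -9)


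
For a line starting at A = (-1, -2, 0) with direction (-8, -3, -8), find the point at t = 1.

P(t) = A + t·d
  = (-1 + (-8)·1, -2 + (-3)·1, 0 + (-8)·1)
  = (-1 - 8, -2 - 3, 0 - 8)
  = (-9, -5, -8)

(-9, -5, -8)


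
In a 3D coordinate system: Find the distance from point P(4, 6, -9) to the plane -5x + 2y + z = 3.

distance = |a·x₀ + b·y₀ + c·z₀ - d| / √(a² + b² + c²)
  = |(-5)·4 + 2·6 + 1·(-9) - 3| / √((-5)² + 2² + 1²)
  = |-20 + 12 - 9 - 3| / √(25 + 4 + 1)
  = |-20| / √30
  = 20 / 5.477
  ≈ 3.651

3.651


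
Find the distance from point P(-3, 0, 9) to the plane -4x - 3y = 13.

distance = |a·x₀ + b·y₀ + c·z₀ - d| / √(a² + b² + c²)
  = |(-4)·(-3) + (-3)·0 + 0·9 - 13| / √((-4)² + (-3)² + 0²)
  = |12 + 0 + 0 - 13| / √(16 + 9 + 0)
  = |-1| / √25
  = 1 / 5
  ≈ 0.2

0.2


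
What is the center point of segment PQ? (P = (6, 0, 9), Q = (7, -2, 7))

M = ((x₁+x₂)/2, (y₁+y₂)/2, (z₁+z₂)/2)
  = ((6 + 7)/2, (0 - 2)/2, (9 + 7)/2)
  = (13/2, -2/2, 16/2)
  = (6.5, -1, 8)

(6.5, -1, 8)


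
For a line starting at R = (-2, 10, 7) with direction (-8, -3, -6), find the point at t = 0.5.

P(t) = R + t·d
  = (-2 + (-8)·0.5, 10 + (-3)·0.5, 7 + (-6)·0.5)
  = (-2 - 4, 10 - 1.5, 7 - 3)
  = (-6, 8.5, 4)

(-6, 8.5, 4)


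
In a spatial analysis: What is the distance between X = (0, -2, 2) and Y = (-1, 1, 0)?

d = √[(x₂-x₁)² + (y₂-y₁)² + (z₂-z₁)²]
  = √[(-1)² + 3² + (-2)²]
  = √[1 + 9 + 4]
  = √14
  ≈ 3.742

3.742


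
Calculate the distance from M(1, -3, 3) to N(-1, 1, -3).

d = √[(x₂-x₁)² + (y₂-y₁)² + (z₂-z₁)²]
  = √[(-2)² + 4² + (-6)²]
  = √[4 + 16 + 36]
  = √56
  ≈ 7.483

7.483


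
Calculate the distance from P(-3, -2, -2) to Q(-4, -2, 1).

d = √[(x₂-x₁)² + (y₂-y₁)² + (z₂-z₁)²]
  = √[(-1)² + 0² + 3²]
  = √[1 + 0 + 9]
  = √10
  ≈ 3.162

3.162


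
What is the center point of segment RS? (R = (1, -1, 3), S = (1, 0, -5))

M = ((x₁+x₂)/2, (y₁+y₂)/2, (z₁+z₂)/2)
  = ((1 + 1)/2, (-1 + 0)/2, (3 - 5)/2)
  = (2/2, -1/2, -2/2)
  = (1, -0.5, -1)

(1, -0.5, -1)


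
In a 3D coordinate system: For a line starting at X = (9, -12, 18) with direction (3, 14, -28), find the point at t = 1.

P(t) = X + t·d
  = (9 + 3·1, -12 + 14·1, 18 + (-28)·1)
  = (9 + 3, -12 + 14, 18 - 28)
  = (12, 2, -10)

(12, 2, -10)


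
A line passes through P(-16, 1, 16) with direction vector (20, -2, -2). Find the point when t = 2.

P(t) = P + t·d
  = (-16 + 20·2, 1 + (-2)·2, 16 + (-2)·2)
  = (-16 + 40, 1 - 4, 16 - 4)
  = (24, -3, 12)

(24, -3, 12)


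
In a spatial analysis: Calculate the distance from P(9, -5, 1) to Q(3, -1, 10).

d = √[(x₂-x₁)² + (y₂-y₁)² + (z₂-z₁)²]
  = √[(-6)² + 4² + 9²]
  = √[36 + 16 + 81]
  = √133
  ≈ 11.53

11.53


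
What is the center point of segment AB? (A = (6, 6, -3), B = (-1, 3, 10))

M = ((x₁+x₂)/2, (y₁+y₂)/2, (z₁+z₂)/2)
  = ((6 - 1)/2, (6 + 3)/2, (-3 + 10)/2)
  = (5/2, 9/2, 7/2)
  = (2.5, 4.5, 3.5)

(2.5, 4.5, 3.5)


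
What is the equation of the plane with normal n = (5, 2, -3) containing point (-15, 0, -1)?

The plane through P with normal n = (a, b, c) satisfies n·(r - P) = 0,
i.e. ax + by + cz = a·x₀ + b·y₀ + c·z₀.
d = 5·(-15) + 2·0 + (-3)·(-1)
  = -75 + 0 + 3
  = -72
Equation: 5x + 2y - 3z = -72

5x + 2y - 3z = -72


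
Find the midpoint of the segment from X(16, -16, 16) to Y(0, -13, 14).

M = ((x₁+x₂)/2, (y₁+y₂)/2, (z₁+z₂)/2)
  = ((16 + 0)/2, (-16 - 13)/2, (16 + 14)/2)
  = (16/2, -29/2, 30/2)
  = (8, -14.5, 15)

(8, -14.5, 15)


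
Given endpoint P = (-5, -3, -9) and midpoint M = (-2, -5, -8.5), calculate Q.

Q = 2M - P
  = (2·(-2) - (-5), 2·(-5) - (-3), 2·(-8.5) - (-9))
  = (-4 + 5, -10 + 3, -17 + 9)
  = (1, -7, -8)

(1, -7, -8)


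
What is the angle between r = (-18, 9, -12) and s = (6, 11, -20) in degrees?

r·s = (-18)·6 + 9·11 + (-12)·(-20) = -108 + 99 + 240 = 231
|r| = √((-18)² + 9² + (-12)²) = √549 ≈ 23.43
|s| = √(6² + 11² + (-20)²) = √557 ≈ 23.6
cos θ = (r·s)/(|r||s|) = 231/(23.43·23.6) ≈ 0.4177
θ = arccos(0.4177) ≈ 65.31°

65.31°


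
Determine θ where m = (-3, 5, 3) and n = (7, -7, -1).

m·n = (-3)·7 + 5·(-7) + 3·(-1) = -21 - 35 - 3 = -59
|m| = √((-3)² + 5² + 3²) = √43 ≈ 6.557
|n| = √(7² + (-7)² + (-1)²) = √99 ≈ 9.95
cos θ = (m·n)/(|m||n|) = -59/(6.557·9.95) ≈ -0.9043
θ = arccos(-0.9043) ≈ 154.7°

154.7°


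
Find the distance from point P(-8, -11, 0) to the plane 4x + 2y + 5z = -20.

distance = |a·x₀ + b·y₀ + c·z₀ - d| / √(a² + b² + c²)
  = |4·(-8) + 2·(-11) + 5·0 - (-20)| / √(4² + 2² + 5²)
  = |-32 - 22 + 0 + 20| / √(16 + 4 + 25)
  = |-34| / √45
  = 34 / 6.708
  ≈ 5.068

5.068


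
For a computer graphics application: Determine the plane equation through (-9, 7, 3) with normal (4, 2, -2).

The plane through P with normal n = (a, b, c) satisfies n·(r - P) = 0,
i.e. ax + by + cz = a·x₀ + b·y₀ + c·z₀.
d = 4·(-9) + 2·7 + (-2)·3
  = -36 + 14 - 6
  = -28
Equation: 4x + 2y - 2z = -28

4x + 2y - 2z = -28


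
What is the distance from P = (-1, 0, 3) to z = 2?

distance = |a·x₀ + b·y₀ + c·z₀ - d| / √(a² + b² + c²)
  = |0·(-1) + 0·0 + 1·3 - 2| / √(0² + 0² + 1²)
  = |0 + 0 + 3 - 2| / √(0 + 0 + 1)
  = |1| / √1
  = 1 / 1
  ≈ 1

1


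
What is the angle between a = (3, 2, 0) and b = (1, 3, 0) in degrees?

a·b = 3·1 + 2·3 + 0·0 = 3 + 6 + 0 = 9
|a| = √(3² + 2² + 0²) = √13 ≈ 3.606
|b| = √(1² + 3² + 0²) = √10 ≈ 3.162
cos θ = (a·b)/(|a||b|) = 9/(3.606·3.162) ≈ 0.7894
θ = arccos(0.7894) ≈ 37.87°

37.87°


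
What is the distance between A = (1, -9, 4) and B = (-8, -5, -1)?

d = √[(x₂-x₁)² + (y₂-y₁)² + (z₂-z₁)²]
  = √[(-9)² + 4² + (-5)²]
  = √[81 + 16 + 25]
  = √122
  ≈ 11.05

11.05


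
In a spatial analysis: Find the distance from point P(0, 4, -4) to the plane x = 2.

distance = |a·x₀ + b·y₀ + c·z₀ - d| / √(a² + b² + c²)
  = |1·0 + 0·4 + 0·(-4) - 2| / √(1² + 0² + 0²)
  = |0 + 0 + 0 - 2| / √(1 + 0 + 0)
  = |-2| / √1
  = 2 / 1
  ≈ 2

2


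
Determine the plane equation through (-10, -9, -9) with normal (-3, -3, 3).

The plane through P with normal n = (a, b, c) satisfies n·(r - P) = 0,
i.e. ax + by + cz = a·x₀ + b·y₀ + c·z₀.
d = (-3)·(-10) + (-3)·(-9) + 3·(-9)
  = 30 + 27 - 27
  = 30
Equation: -3x - 3y + 3z = 30

-3x - 3y + 3z = 30


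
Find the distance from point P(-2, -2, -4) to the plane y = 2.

distance = |a·x₀ + b·y₀ + c·z₀ - d| / √(a² + b² + c²)
  = |0·(-2) + 1·(-2) + 0·(-4) - 2| / √(0² + 1² + 0²)
  = |0 - 2 + 0 - 2| / √(0 + 1 + 0)
  = |-4| / √1
  = 4 / 1
  ≈ 4

4


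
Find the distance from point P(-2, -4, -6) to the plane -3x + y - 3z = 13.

distance = |a·x₀ + b·y₀ + c·z₀ - d| / √(a² + b² + c²)
  = |(-3)·(-2) + 1·(-4) + (-3)·(-6) - 13| / √((-3)² + 1² + (-3)²)
  = |6 - 4 + 18 - 13| / √(9 + 1 + 9)
  = |7| / √19
  = 7 / 4.359
  ≈ 1.606

1.606


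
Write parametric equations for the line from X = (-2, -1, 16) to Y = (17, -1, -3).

Direction vector d = Y - X = (17 + 2, -1 + 1, -3 - 16) = (19, 0, -19)
Parametric form r = X + t·d:
x = -2 + 19t, y = -1, z = 16 - 19t

x = -2 + 19t, y = -1, z = 16 - 19t


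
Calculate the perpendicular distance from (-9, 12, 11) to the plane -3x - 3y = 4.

distance = |a·x₀ + b·y₀ + c·z₀ - d| / √(a² + b² + c²)
  = |(-3)·(-9) + (-3)·12 + 0·11 - 4| / √((-3)² + (-3)² + 0²)
  = |27 - 36 + 0 - 4| / √(9 + 9 + 0)
  = |-13| / √18
  = 13 / 4.243
  ≈ 3.064

3.064


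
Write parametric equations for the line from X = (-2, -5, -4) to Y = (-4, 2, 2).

Direction vector d = Y - X = (-4 + 2, 2 + 5, 2 + 4) = (-2, 7, 6)
Parametric form r = X + t·d:
x = -2 - 2t, y = -5 + 7t, z = -4 + 6t

x = -2 - 2t, y = -5 + 7t, z = -4 + 6t


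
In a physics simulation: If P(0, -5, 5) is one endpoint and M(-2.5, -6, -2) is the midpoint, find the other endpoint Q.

Q = 2M - P
  = (2·(-2.5) - 0, 2·(-6) - (-5), 2·(-2) - 5)
  = (-5 + 0, -12 + 5, -4 - 5)
  = (-5, -7, -9)

(-5, -7, -9)


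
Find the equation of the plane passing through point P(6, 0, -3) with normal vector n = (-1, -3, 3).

The plane through P with normal n = (a, b, c) satisfies n·(r - P) = 0,
i.e. ax + by + cz = a·x₀ + b·y₀ + c·z₀.
d = (-1)·6 + (-3)·0 + 3·(-3)
  = -6 + 0 - 9
  = -15
Equation: -x - 3y + 3z = -15

-x - 3y + 3z = -15


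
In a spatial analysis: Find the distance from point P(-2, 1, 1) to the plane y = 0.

distance = |a·x₀ + b·y₀ + c·z₀ - d| / √(a² + b² + c²)
  = |0·(-2) + 1·1 + 0·1 - 0| / √(0² + 1² + 0²)
  = |0 + 1 + 0 + 0| / √(0 + 1 + 0)
  = |1| / √1
  = 1 / 1
  ≈ 1

1


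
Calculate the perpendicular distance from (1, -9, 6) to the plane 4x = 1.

distance = |a·x₀ + b·y₀ + c·z₀ - d| / √(a² + b² + c²)
  = |4·1 + 0·(-9) + 0·6 - 1| / √(4² + 0² + 0²)
  = |4 + 0 + 0 - 1| / √(16 + 0 + 0)
  = |3| / √16
  = 3 / 4
  ≈ 0.75

0.75


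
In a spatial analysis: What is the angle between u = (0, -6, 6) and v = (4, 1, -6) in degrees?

u·v = 0·4 + (-6)·1 + 6·(-6) = 0 - 6 - 36 = -42
|u| = √(0² + (-6)² + 6²) = √72 ≈ 8.485
|v| = √(4² + 1² + (-6)²) = √53 ≈ 7.28
cos θ = (u·v)/(|u||v|) = -42/(8.485·7.28) ≈ -0.6799
θ = arccos(-0.6799) ≈ 132.8°

132.8°


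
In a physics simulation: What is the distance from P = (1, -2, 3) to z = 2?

distance = |a·x₀ + b·y₀ + c·z₀ - d| / √(a² + b² + c²)
  = |0·1 + 0·(-2) + 1·3 - 2| / √(0² + 0² + 1²)
  = |0 + 0 + 3 - 2| / √(0 + 0 + 1)
  = |1| / √1
  = 1 / 1
  ≈ 1

1


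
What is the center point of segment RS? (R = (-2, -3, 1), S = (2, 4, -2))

M = ((x₁+x₂)/2, (y₁+y₂)/2, (z₁+z₂)/2)
  = ((-2 + 2)/2, (-3 + 4)/2, (1 - 2)/2)
  = (0/2, 1/2, -1/2)
  = (0, 0.5, -0.5)

(0, 0.5, -0.5)


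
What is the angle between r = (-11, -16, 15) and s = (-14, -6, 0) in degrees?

r·s = (-11)·(-14) + (-16)·(-6) + 15·0 = 154 + 96 + 0 = 250
|r| = √((-11)² + (-16)² + 15²) = √602 ≈ 24.54
|s| = √((-14)² + (-6)² + 0²) = √232 ≈ 15.23
cos θ = (r·s)/(|r||s|) = 250/(24.54·15.23) ≈ 0.669
θ = arccos(0.669) ≈ 48.01°

48.01°


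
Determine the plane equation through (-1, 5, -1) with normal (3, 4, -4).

The plane through P with normal n = (a, b, c) satisfies n·(r - P) = 0,
i.e. ax + by + cz = a·x₀ + b·y₀ + c·z₀.
d = 3·(-1) + 4·5 + (-4)·(-1)
  = -3 + 20 + 4
  = 21
Equation: 3x + 4y - 4z = 21

3x + 4y - 4z = 21


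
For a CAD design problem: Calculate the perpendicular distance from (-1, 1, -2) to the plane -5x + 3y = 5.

distance = |a·x₀ + b·y₀ + c·z₀ - d| / √(a² + b² + c²)
  = |(-5)·(-1) + 3·1 + 0·(-2) - 5| / √((-5)² + 3² + 0²)
  = |5 + 3 + 0 - 5| / √(25 + 9 + 0)
  = |3| / √34
  = 3 / 5.831
  ≈ 0.5145

0.5145


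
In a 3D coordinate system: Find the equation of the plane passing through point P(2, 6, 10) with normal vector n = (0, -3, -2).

The plane through P with normal n = (a, b, c) satisfies n·(r - P) = 0,
i.e. ax + by + cz = a·x₀ + b·y₀ + c·z₀.
d = 0·2 + (-3)·6 + (-2)·10
  = 0 - 18 - 20
  = -38
Equation: -3y - 2z = -38

-3y - 2z = -38


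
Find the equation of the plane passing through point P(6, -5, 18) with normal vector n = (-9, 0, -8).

The plane through P with normal n = (a, b, c) satisfies n·(r - P) = 0,
i.e. ax + by + cz = a·x₀ + b·y₀ + c·z₀.
d = (-9)·6 + 0·(-5) + (-8)·18
  = -54 + 0 - 144
  = -198
Equation: -9x - 8z = -198

-9x - 8z = -198


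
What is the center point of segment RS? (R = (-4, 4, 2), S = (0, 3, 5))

M = ((x₁+x₂)/2, (y₁+y₂)/2, (z₁+z₂)/2)
  = ((-4 + 0)/2, (4 + 3)/2, (2 + 5)/2)
  = (-4/2, 7/2, 7/2)
  = (-2, 3.5, 3.5)

(-2, 3.5, 3.5)


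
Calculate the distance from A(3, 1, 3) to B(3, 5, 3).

d = √[(x₂-x₁)² + (y₂-y₁)² + (z₂-z₁)²]
  = √[0² + 4² + 0²]
  = √[0 + 16 + 0]
  = √16
  ≈ 4

4


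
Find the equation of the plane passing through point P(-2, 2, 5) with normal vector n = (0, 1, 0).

The plane through P with normal n = (a, b, c) satisfies n·(r - P) = 0,
i.e. ax + by + cz = a·x₀ + b·y₀ + c·z₀.
d = 0·(-2) + 1·2 + 0·5
  = 0 + 2 + 0
  = 2
Equation: y = 2

y = 2


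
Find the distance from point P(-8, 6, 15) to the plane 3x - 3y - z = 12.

distance = |a·x₀ + b·y₀ + c·z₀ - d| / √(a² + b² + c²)
  = |3·(-8) + (-3)·6 + (-1)·15 - 12| / √(3² + (-3)² + (-1)²)
  = |-24 - 18 - 15 - 12| / √(9 + 9 + 1)
  = |-69| / √19
  = 69 / 4.359
  ≈ 15.83

15.83


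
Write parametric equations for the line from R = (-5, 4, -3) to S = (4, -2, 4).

Direction vector d = S - R = (4 + 5, -2 - 4, 4 + 3) = (9, -6, 7)
Parametric form r = R + t·d:
x = -5 + 9t, y = 4 - 6t, z = -3 + 7t

x = -5 + 9t, y = 4 - 6t, z = -3 + 7t


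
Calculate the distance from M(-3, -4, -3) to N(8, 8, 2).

d = √[(x₂-x₁)² + (y₂-y₁)² + (z₂-z₁)²]
  = √[11² + 12² + 5²]
  = √[121 + 144 + 25]
  = √290
  ≈ 17.03

17.03


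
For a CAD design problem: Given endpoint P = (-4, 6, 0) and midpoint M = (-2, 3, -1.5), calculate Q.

Q = 2M - P
  = (2·(-2) - (-4), 2·3 - 6, 2·(-1.5) - 0)
  = (-4 + 4, 6 - 6, -3 + 0)
  = (0, 0, -3)

(0, 0, -3)


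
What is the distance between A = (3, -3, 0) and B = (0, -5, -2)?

d = √[(x₂-x₁)² + (y₂-y₁)² + (z₂-z₁)²]
  = √[(-3)² + (-2)² + (-2)²]
  = √[9 + 4 + 4]
  = √17
  ≈ 4.123

4.123


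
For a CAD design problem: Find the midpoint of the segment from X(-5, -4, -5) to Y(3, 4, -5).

M = ((x₁+x₂)/2, (y₁+y₂)/2, (z₁+z₂)/2)
  = ((-5 + 3)/2, (-4 + 4)/2, (-5 - 5)/2)
  = (-2/2, 0/2, -10/2)
  = (-1, 0, -5)

(-1, 0, -5)


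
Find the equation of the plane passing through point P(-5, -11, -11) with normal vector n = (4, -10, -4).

The plane through P with normal n = (a, b, c) satisfies n·(r - P) = 0,
i.e. ax + by + cz = a·x₀ + b·y₀ + c·z₀.
d = 4·(-5) + (-10)·(-11) + (-4)·(-11)
  = -20 + 110 + 44
  = 134
Equation: 4x - 10y - 4z = 134

4x - 10y - 4z = 134


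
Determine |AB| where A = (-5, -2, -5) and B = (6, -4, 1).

d = √[(x₂-x₁)² + (y₂-y₁)² + (z₂-z₁)²]
  = √[11² + (-2)² + 6²]
  = √[121 + 4 + 36]
  = √161
  ≈ 12.69

12.69


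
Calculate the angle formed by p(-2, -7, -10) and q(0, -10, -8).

p·q = (-2)·0 + (-7)·(-10) + (-10)·(-8) = 0 + 70 + 80 = 150
|p| = √((-2)² + (-7)² + (-10)²) = √153 ≈ 12.37
|q| = √(0² + (-10)² + (-8)²) = √164 ≈ 12.81
cos θ = (p·q)/(|p||q|) = 150/(12.37·12.81) ≈ 0.9469
θ = arccos(0.9469) ≈ 18.75°

18.75°


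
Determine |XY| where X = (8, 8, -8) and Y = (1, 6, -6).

d = √[(x₂-x₁)² + (y₂-y₁)² + (z₂-z₁)²]
  = √[(-7)² + (-2)² + 2²]
  = √[49 + 4 + 4]
  = √57
  ≈ 7.55

7.55


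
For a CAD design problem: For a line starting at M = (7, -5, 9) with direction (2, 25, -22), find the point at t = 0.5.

P(t) = M + t·d
  = (7 + 2·0.5, -5 + 25·0.5, 9 + (-22)·0.5)
  = (7 + 1, -5 + 12.5, 9 - 11)
  = (8, 7.5, -2)

(8, 7.5, -2)


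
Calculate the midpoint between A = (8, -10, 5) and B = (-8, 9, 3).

M = ((x₁+x₂)/2, (y₁+y₂)/2, (z₁+z₂)/2)
  = ((8 - 8)/2, (-10 + 9)/2, (5 + 3)/2)
  = (0/2, -1/2, 8/2)
  = (0, -0.5, 4)

(0, -0.5, 4)


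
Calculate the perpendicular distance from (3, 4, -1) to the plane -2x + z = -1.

distance = |a·x₀ + b·y₀ + c·z₀ - d| / √(a² + b² + c²)
  = |(-2)·3 + 0·4 + 1·(-1) - (-1)| / √((-2)² + 0² + 1²)
  = |-6 + 0 - 1 + 1| / √(4 + 0 + 1)
  = |-6| / √5
  = 6 / 2.236
  ≈ 2.683

2.683


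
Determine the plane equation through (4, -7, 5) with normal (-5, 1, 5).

The plane through P with normal n = (a, b, c) satisfies n·(r - P) = 0,
i.e. ax + by + cz = a·x₀ + b·y₀ + c·z₀.
d = (-5)·4 + 1·(-7) + 5·5
  = -20 - 7 + 25
  = -2
Equation: -5x + y + 5z = -2

-5x + y + 5z = -2


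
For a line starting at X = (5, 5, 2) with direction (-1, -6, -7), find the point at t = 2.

P(t) = X + t·d
  = (5 + (-1)·2, 5 + (-6)·2, 2 + (-7)·2)
  = (5 - 2, 5 - 12, 2 - 14)
  = (3, -7, -12)

(3, -7, -12)


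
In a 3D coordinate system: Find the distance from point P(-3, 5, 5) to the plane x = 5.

distance = |a·x₀ + b·y₀ + c·z₀ - d| / √(a² + b² + c²)
  = |1·(-3) + 0·5 + 0·5 - 5| / √(1² + 0² + 0²)
  = |-3 + 0 + 0 - 5| / √(1 + 0 + 0)
  = |-8| / √1
  = 8 / 1
  ≈ 8

8


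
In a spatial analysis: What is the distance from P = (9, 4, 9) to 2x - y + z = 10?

distance = |a·x₀ + b·y₀ + c·z₀ - d| / √(a² + b² + c²)
  = |2·9 + (-1)·4 + 1·9 - 10| / √(2² + (-1)² + 1²)
  = |18 - 4 + 9 - 10| / √(4 + 1 + 1)
  = |13| / √6
  = 13 / 2.449
  ≈ 5.307

5.307


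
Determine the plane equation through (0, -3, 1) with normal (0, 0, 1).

The plane through P with normal n = (a, b, c) satisfies n·(r - P) = 0,
i.e. ax + by + cz = a·x₀ + b·y₀ + c·z₀.
d = 0·0 + 0·(-3) + 1·1
  = 0 + 0 + 1
  = 1
Equation: z = 1

z = 1


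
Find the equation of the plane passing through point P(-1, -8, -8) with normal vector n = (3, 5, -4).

The plane through P with normal n = (a, b, c) satisfies n·(r - P) = 0,
i.e. ax + by + cz = a·x₀ + b·y₀ + c·z₀.
d = 3·(-1) + 5·(-8) + (-4)·(-8)
  = -3 - 40 + 32
  = -11
Equation: 3x + 5y - 4z = -11

3x + 5y - 4z = -11


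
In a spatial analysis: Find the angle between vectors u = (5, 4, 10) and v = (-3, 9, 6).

u·v = 5·(-3) + 4·9 + 10·6 = -15 + 36 + 60 = 81
|u| = √(5² + 4² + 10²) = √141 ≈ 11.87
|v| = √((-3)² + 9² + 6²) = √126 ≈ 11.22
cos θ = (u·v)/(|u||v|) = 81/(11.87·11.22) ≈ 0.6077
θ = arccos(0.6077) ≈ 52.58°

52.58°


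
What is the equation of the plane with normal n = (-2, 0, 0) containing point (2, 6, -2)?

The plane through P with normal n = (a, b, c) satisfies n·(r - P) = 0,
i.e. ax + by + cz = a·x₀ + b·y₀ + c·z₀.
d = (-2)·2 + 0·6 + 0·(-2)
  = -4 + 0 + 0
  = -4
Equation: -2x = -4

-2x = -4


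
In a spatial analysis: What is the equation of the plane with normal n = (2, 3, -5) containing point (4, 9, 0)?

The plane through P with normal n = (a, b, c) satisfies n·(r - P) = 0,
i.e. ax + by + cz = a·x₀ + b·y₀ + c·z₀.
d = 2·4 + 3·9 + (-5)·0
  = 8 + 27 + 0
  = 35
Equation: 2x + 3y - 5z = 35

2x + 3y - 5z = 35


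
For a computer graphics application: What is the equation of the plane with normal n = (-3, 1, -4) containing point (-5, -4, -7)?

The plane through P with normal n = (a, b, c) satisfies n·(r - P) = 0,
i.e. ax + by + cz = a·x₀ + b·y₀ + c·z₀.
d = (-3)·(-5) + 1·(-4) + (-4)·(-7)
  = 15 - 4 + 28
  = 39
Equation: -3x + y - 4z = 39

-3x + y - 4z = 39


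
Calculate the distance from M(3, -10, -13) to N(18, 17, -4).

d = √[(x₂-x₁)² + (y₂-y₁)² + (z₂-z₁)²]
  = √[15² + 27² + 9²]
  = √[225 + 729 + 81]
  = √1035
  ≈ 32.17

32.17


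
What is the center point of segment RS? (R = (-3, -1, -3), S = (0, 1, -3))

M = ((x₁+x₂)/2, (y₁+y₂)/2, (z₁+z₂)/2)
  = ((-3 + 0)/2, (-1 + 1)/2, (-3 - 3)/2)
  = (-3/2, 0/2, -6/2)
  = (-1.5, 0, -3)

(-1.5, 0, -3)


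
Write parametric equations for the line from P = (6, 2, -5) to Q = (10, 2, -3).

Direction vector d = Q - P = (10 - 6, 2 - 2, -3 + 5) = (4, 0, 2)
Parametric form r = P + t·d:
x = 6 + 4t, y = 2, z = -5 + 2t

x = 6 + 4t, y = 2, z = -5 + 2t


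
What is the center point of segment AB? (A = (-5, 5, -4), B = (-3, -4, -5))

M = ((x₁+x₂)/2, (y₁+y₂)/2, (z₁+z₂)/2)
  = ((-5 - 3)/2, (5 - 4)/2, (-4 - 5)/2)
  = (-8/2, 1/2, -9/2)
  = (-4, 0.5, -4.5)

(-4, 0.5, -4.5)


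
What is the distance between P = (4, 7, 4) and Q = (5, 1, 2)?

d = √[(x₂-x₁)² + (y₂-y₁)² + (z₂-z₁)²]
  = √[1² + (-6)² + (-2)²]
  = √[1 + 36 + 4]
  = √41
  ≈ 6.403

6.403


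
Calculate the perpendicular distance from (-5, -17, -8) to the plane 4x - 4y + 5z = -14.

distance = |a·x₀ + b·y₀ + c·z₀ - d| / √(a² + b² + c²)
  = |4·(-5) + (-4)·(-17) + 5·(-8) - (-14)| / √(4² + (-4)² + 5²)
  = |-20 + 68 - 40 + 14| / √(16 + 16 + 25)
  = |22| / √57
  = 22 / 7.55
  ≈ 2.914

2.914


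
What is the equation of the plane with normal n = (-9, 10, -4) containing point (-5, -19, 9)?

The plane through P with normal n = (a, b, c) satisfies n·(r - P) = 0,
i.e. ax + by + cz = a·x₀ + b·y₀ + c·z₀.
d = (-9)·(-5) + 10·(-19) + (-4)·9
  = 45 - 190 - 36
  = -181
Equation: -9x + 10y - 4z = -181

-9x + 10y - 4z = -181


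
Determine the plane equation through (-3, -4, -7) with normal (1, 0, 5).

The plane through P with normal n = (a, b, c) satisfies n·(r - P) = 0,
i.e. ax + by + cz = a·x₀ + b·y₀ + c·z₀.
d = 1·(-3) + 0·(-4) + 5·(-7)
  = -3 + 0 - 35
  = -38
Equation: x + 5z = -38

x + 5z = -38


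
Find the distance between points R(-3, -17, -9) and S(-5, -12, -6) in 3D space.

d = √[(x₂-x₁)² + (y₂-y₁)² + (z₂-z₁)²]
  = √[(-2)² + 5² + 3²]
  = √[4 + 25 + 9]
  = √38
  ≈ 6.164

6.164


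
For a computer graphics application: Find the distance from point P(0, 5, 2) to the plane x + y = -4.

distance = |a·x₀ + b·y₀ + c·z₀ - d| / √(a² + b² + c²)
  = |1·0 + 1·5 + 0·2 - (-4)| / √(1² + 1² + 0²)
  = |0 + 5 + 0 + 4| / √(1 + 1 + 0)
  = |9| / √2
  = 9 / 1.414
  ≈ 6.364

6.364


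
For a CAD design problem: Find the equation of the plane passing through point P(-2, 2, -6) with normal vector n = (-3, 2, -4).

The plane through P with normal n = (a, b, c) satisfies n·(r - P) = 0,
i.e. ax + by + cz = a·x₀ + b·y₀ + c·z₀.
d = (-3)·(-2) + 2·2 + (-4)·(-6)
  = 6 + 4 + 24
  = 34
Equation: -3x + 2y - 4z = 34

-3x + 2y - 4z = 34


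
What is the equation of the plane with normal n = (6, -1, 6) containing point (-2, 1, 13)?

The plane through P with normal n = (a, b, c) satisfies n·(r - P) = 0,
i.e. ax + by + cz = a·x₀ + b·y₀ + c·z₀.
d = 6·(-2) + (-1)·1 + 6·13
  = -12 - 1 + 78
  = 65
Equation: 6x - y + 6z = 65

6x - y + 6z = 65


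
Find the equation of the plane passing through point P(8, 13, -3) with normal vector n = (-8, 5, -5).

The plane through P with normal n = (a, b, c) satisfies n·(r - P) = 0,
i.e. ax + by + cz = a·x₀ + b·y₀ + c·z₀.
d = (-8)·8 + 5·13 + (-5)·(-3)
  = -64 + 65 + 15
  = 16
Equation: -8x + 5y - 5z = 16

-8x + 5y - 5z = 16


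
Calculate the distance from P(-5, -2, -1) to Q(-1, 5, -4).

d = √[(x₂-x₁)² + (y₂-y₁)² + (z₂-z₁)²]
  = √[4² + 7² + (-3)²]
  = √[16 + 49 + 9]
  = √74
  ≈ 8.602

8.602


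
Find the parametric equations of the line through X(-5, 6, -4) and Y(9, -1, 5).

Direction vector d = Y - X = (9 + 5, -1 - 6, 5 + 4) = (14, -7, 9)
Parametric form r = X + t·d:
x = -5 + 14t, y = 6 - 7t, z = -4 + 9t

x = -5 + 14t, y = 6 - 7t, z = -4 + 9t


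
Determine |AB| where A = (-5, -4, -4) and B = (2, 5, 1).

d = √[(x₂-x₁)² + (y₂-y₁)² + (z₂-z₁)²]
  = √[7² + 9² + 5²]
  = √[49 + 81 + 25]
  = √155
  ≈ 12.45

12.45


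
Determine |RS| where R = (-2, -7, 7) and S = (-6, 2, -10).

d = √[(x₂-x₁)² + (y₂-y₁)² + (z₂-z₁)²]
  = √[(-4)² + 9² + (-17)²]
  = √[16 + 81 + 289]
  = √386
  ≈ 19.65

19.65


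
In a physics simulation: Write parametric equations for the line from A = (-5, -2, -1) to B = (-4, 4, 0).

Direction vector d = B - A = (-4 + 5, 4 + 2, 0 + 1) = (1, 6, 1)
Parametric form r = A + t·d:
x = -5 + t, y = -2 + 6t, z = -1 + t

x = -5 + t, y = -2 + 6t, z = -1 + t


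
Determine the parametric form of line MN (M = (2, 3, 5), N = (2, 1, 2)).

Direction vector d = N - M = (2 - 2, 1 - 3, 2 - 5) = (0, -2, -3)
Parametric form r = M + t·d:
x = 2, y = 3 - 2t, z = 5 - 3t

x = 2, y = 3 - 2t, z = 5 - 3t


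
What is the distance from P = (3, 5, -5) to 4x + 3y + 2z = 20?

distance = |a·x₀ + b·y₀ + c·z₀ - d| / √(a² + b² + c²)
  = |4·3 + 3·5 + 2·(-5) - 20| / √(4² + 3² + 2²)
  = |12 + 15 - 10 - 20| / √(16 + 9 + 4)
  = |-3| / √29
  = 3 / 5.385
  ≈ 0.5571

0.5571


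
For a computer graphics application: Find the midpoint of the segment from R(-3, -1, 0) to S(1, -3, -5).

M = ((x₁+x₂)/2, (y₁+y₂)/2, (z₁+z₂)/2)
  = ((-3 + 1)/2, (-1 - 3)/2, (0 - 5)/2)
  = (-2/2, -4/2, -5/2)
  = (-1, -2, -2.5)

(-1, -2, -2.5)


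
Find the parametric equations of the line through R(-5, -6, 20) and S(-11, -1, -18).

Direction vector d = S - R = (-11 + 5, -1 + 6, -18 - 20) = (-6, 5, -38)
Parametric form r = R + t·d:
x = -5 - 6t, y = -6 + 5t, z = 20 - 38t

x = -5 - 6t, y = -6 + 5t, z = 20 - 38t


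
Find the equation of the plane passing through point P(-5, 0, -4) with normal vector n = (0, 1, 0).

The plane through P with normal n = (a, b, c) satisfies n·(r - P) = 0,
i.e. ax + by + cz = a·x₀ + b·y₀ + c·z₀.
d = 0·(-5) + 1·0 + 0·(-4)
  = 0 + 0 + 0
  = 0
Equation: y = 0

y = 0


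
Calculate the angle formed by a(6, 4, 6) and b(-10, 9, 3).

a·b = 6·(-10) + 4·9 + 6·3 = -60 + 36 + 18 = -6
|a| = √(6² + 4² + 6²) = √88 ≈ 9.381
|b| = √((-10)² + 9² + 3²) = √190 ≈ 13.78
cos θ = (a·b)/(|a||b|) = -6/(9.381·13.78) ≈ -0.0464
θ = arccos(-0.0464) ≈ 92.66°

92.66°


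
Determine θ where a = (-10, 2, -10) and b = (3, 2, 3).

a·b = (-10)·3 + 2·2 + (-10)·3 = -30 + 4 - 30 = -56
|a| = √((-10)² + 2² + (-10)²) = √204 ≈ 14.28
|b| = √(3² + 2² + 3²) = √22 ≈ 4.69
cos θ = (a·b)/(|a||b|) = -56/(14.28·4.69) ≈ -0.8359
θ = arccos(-0.8359) ≈ 146.7°

146.7°


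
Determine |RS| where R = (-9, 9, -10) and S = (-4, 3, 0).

d = √[(x₂-x₁)² + (y₂-y₁)² + (z₂-z₁)²]
  = √[5² + (-6)² + 10²]
  = √[25 + 36 + 100]
  = √161
  ≈ 12.69

12.69


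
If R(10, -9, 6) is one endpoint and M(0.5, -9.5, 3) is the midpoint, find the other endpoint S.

S = 2M - R
  = (2·0.5 - 10, 2·(-9.5) - (-9), 2·3 - 6)
  = (1 - 10, -19 + 9, 6 - 6)
  = (-9, -10, 0)

(-9, -10, 0)


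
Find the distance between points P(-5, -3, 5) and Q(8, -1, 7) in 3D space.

d = √[(x₂-x₁)² + (y₂-y₁)² + (z₂-z₁)²]
  = √[13² + 2² + 2²]
  = √[169 + 4 + 4]
  = √177
  ≈ 13.3

13.3


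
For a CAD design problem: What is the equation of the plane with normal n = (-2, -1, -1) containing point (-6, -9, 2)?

The plane through P with normal n = (a, b, c) satisfies n·(r - P) = 0,
i.e. ax + by + cz = a·x₀ + b·y₀ + c·z₀.
d = (-2)·(-6) + (-1)·(-9) + (-1)·2
  = 12 + 9 - 2
  = 19
Equation: -2x - y - z = 19

-2x - y - z = 19


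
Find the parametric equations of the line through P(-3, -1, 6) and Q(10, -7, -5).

Direction vector d = Q - P = (10 + 3, -7 + 1, -5 - 6) = (13, -6, -11)
Parametric form r = P + t·d:
x = -3 + 13t, y = -1 - 6t, z = 6 - 11t

x = -3 + 13t, y = -1 - 6t, z = 6 - 11t


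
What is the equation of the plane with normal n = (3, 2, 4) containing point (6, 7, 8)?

The plane through P with normal n = (a, b, c) satisfies n·(r - P) = 0,
i.e. ax + by + cz = a·x₀ + b·y₀ + c·z₀.
d = 3·6 + 2·7 + 4·8
  = 18 + 14 + 32
  = 64
Equation: 3x + 2y + 4z = 64

3x + 2y + 4z = 64


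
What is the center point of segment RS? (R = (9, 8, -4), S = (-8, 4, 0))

M = ((x₁+x₂)/2, (y₁+y₂)/2, (z₁+z₂)/2)
  = ((9 - 8)/2, (8 + 4)/2, (-4 + 0)/2)
  = (1/2, 12/2, -4/2)
  = (0.5, 6, -2)

(0.5, 6, -2)


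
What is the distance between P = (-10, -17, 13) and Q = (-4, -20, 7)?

d = √[(x₂-x₁)² + (y₂-y₁)² + (z₂-z₁)²]
  = √[6² + (-3)² + (-6)²]
  = √[36 + 9 + 36]
  = √81
  ≈ 9

9


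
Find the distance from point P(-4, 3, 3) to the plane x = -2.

distance = |a·x₀ + b·y₀ + c·z₀ - d| / √(a² + b² + c²)
  = |1·(-4) + 0·3 + 0·3 - (-2)| / √(1² + 0² + 0²)
  = |-4 + 0 + 0 + 2| / √(1 + 0 + 0)
  = |-2| / √1
  = 2 / 1
  ≈ 2

2


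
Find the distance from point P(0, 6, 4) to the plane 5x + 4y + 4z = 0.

distance = |a·x₀ + b·y₀ + c·z₀ - d| / √(a² + b² + c²)
  = |5·0 + 4·6 + 4·4 - 0| / √(5² + 4² + 4²)
  = |0 + 24 + 16 + 0| / √(25 + 16 + 16)
  = |40| / √57
  = 40 / 7.55
  ≈ 5.298

5.298


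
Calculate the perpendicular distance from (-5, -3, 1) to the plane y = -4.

distance = |a·x₀ + b·y₀ + c·z₀ - d| / √(a² + b² + c²)
  = |0·(-5) + 1·(-3) + 0·1 - (-4)| / √(0² + 1² + 0²)
  = |0 - 3 + 0 + 4| / √(0 + 1 + 0)
  = |1| / √1
  = 1 / 1
  ≈ 1

1


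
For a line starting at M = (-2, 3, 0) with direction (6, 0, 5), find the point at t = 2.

P(t) = M + t·d
  = (-2 + 6·2, 3 + 0·2, 0 + 5·2)
  = (-2 + 12, 3 + 0, 0 + 10)
  = (10, 3, 10)

(10, 3, 10)


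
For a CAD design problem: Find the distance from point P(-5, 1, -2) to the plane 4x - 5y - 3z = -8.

distance = |a·x₀ + b·y₀ + c·z₀ - d| / √(a² + b² + c²)
  = |4·(-5) + (-5)·1 + (-3)·(-2) - (-8)| / √(4² + (-5)² + (-3)²)
  = |-20 - 5 + 6 + 8| / √(16 + 25 + 9)
  = |-11| / √50
  = 11 / 7.071
  ≈ 1.556

1.556


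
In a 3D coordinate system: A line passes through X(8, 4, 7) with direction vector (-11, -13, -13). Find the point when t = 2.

P(t) = X + t·d
  = (8 + (-11)·2, 4 + (-13)·2, 7 + (-13)·2)
  = (8 - 22, 4 - 26, 7 - 26)
  = (-14, -22, -19)

(-14, -22, -19)


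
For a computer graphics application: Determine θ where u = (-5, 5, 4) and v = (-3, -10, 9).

u·v = (-5)·(-3) + 5·(-10) + 4·9 = 15 - 50 + 36 = 1
|u| = √((-5)² + 5² + 4²) = √66 ≈ 8.124
|v| = √((-3)² + (-10)² + 9²) = √190 ≈ 13.78
cos θ = (u·v)/(|u||v|) = 1/(8.124·13.78) ≈ 0.00893
θ = arccos(0.00893) ≈ 89.49°

89.49°


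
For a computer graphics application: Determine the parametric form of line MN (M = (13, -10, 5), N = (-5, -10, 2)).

Direction vector d = N - M = (-5 - 13, -10 + 10, 2 - 5) = (-18, 0, -3)
Parametric form r = M + t·d:
x = 13 - 18t, y = -10, z = 5 - 3t

x = 13 - 18t, y = -10, z = 5 - 3t


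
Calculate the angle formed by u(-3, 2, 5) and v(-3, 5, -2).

u·v = (-3)·(-3) + 2·5 + 5·(-2) = 9 + 10 - 10 = 9
|u| = √((-3)² + 2² + 5²) = √38 ≈ 6.164
|v| = √((-3)² + 5² + (-2)²) = √38 ≈ 6.164
cos θ = (u·v)/(|u||v|) = 9/(6.164·6.164) ≈ 0.2368
θ = arccos(0.2368) ≈ 76.3°

76.3°


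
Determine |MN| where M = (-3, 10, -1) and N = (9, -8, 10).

d = √[(x₂-x₁)² + (y₂-y₁)² + (z₂-z₁)²]
  = √[12² + (-18)² + 11²]
  = √[144 + 324 + 121]
  = √589
  ≈ 24.27

24.27


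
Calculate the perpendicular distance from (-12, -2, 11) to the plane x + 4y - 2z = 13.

distance = |a·x₀ + b·y₀ + c·z₀ - d| / √(a² + b² + c²)
  = |1·(-12) + 4·(-2) + (-2)·11 - 13| / √(1² + 4² + (-2)²)
  = |-12 - 8 - 22 - 13| / √(1 + 16 + 4)
  = |-55| / √21
  = 55 / 4.583
  ≈ 12

12


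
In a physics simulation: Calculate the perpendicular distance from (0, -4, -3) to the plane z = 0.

distance = |a·x₀ + b·y₀ + c·z₀ - d| / √(a² + b² + c²)
  = |0·0 + 0·(-4) + 1·(-3) - 0| / √(0² + 0² + 1²)
  = |0 + 0 - 3 + 0| / √(0 + 0 + 1)
  = |-3| / √1
  = 3 / 1
  ≈ 3

3


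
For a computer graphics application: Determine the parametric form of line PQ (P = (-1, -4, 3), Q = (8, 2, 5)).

Direction vector d = Q - P = (8 + 1, 2 + 4, 5 - 3) = (9, 6, 2)
Parametric form r = P + t·d:
x = -1 + 9t, y = -4 + 6t, z = 3 + 2t

x = -1 + 9t, y = -4 + 6t, z = 3 + 2t


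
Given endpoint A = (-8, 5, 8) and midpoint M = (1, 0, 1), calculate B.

B = 2M - A
  = (2·1 - (-8), 2·0 - 5, 2·1 - 8)
  = (2 + 8, 0 - 5, 2 - 8)
  = (10, -5, -6)

(10, -5, -6)


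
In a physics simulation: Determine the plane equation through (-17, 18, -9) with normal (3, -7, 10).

The plane through P with normal n = (a, b, c) satisfies n·(r - P) = 0,
i.e. ax + by + cz = a·x₀ + b·y₀ + c·z₀.
d = 3·(-17) + (-7)·18 + 10·(-9)
  = -51 - 126 - 90
  = -267
Equation: 3x - 7y + 10z = -267

3x - 7y + 10z = -267


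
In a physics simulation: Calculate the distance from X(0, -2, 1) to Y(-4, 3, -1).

d = √[(x₂-x₁)² + (y₂-y₁)² + (z₂-z₁)²]
  = √[(-4)² + 5² + (-2)²]
  = √[16 + 25 + 4]
  = √45
  ≈ 6.708

6.708


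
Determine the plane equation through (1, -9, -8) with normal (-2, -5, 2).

The plane through P with normal n = (a, b, c) satisfies n·(r - P) = 0,
i.e. ax + by + cz = a·x₀ + b·y₀ + c·z₀.
d = (-2)·1 + (-5)·(-9) + 2·(-8)
  = -2 + 45 - 16
  = 27
Equation: -2x - 5y + 2z = 27

-2x - 5y + 2z = 27
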